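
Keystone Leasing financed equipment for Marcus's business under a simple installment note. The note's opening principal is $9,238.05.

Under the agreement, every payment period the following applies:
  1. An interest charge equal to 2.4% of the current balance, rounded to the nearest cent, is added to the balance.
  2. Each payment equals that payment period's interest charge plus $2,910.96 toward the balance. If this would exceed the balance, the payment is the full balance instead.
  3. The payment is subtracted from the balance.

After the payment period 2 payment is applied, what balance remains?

# | Opening | Interest | Payment | End bal
1 | $9,238.05 | $221.71 | $3,132.67 | $6,327.09
2 | $6,327.09 | $151.85 | $3,062.81 | $3,416.13

$3,416.13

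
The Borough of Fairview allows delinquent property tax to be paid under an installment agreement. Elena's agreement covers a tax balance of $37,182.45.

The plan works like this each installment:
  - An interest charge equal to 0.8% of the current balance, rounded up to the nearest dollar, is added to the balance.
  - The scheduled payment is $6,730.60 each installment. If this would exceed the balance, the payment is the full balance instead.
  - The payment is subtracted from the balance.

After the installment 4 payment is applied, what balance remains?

$11,141.05

# | Opening | Interest | Payment | End bal
1 | $37,182.45 | $298.00 | $6,730.60 | $30,749.85
2 | $30,749.85 | $246.00 | $6,730.60 | $24,265.25
3 | $24,265.25 | $195.00 | $6,730.60 | $17,729.65
4 | $17,729.65 | $142.00 | $6,730.60 | $11,141.05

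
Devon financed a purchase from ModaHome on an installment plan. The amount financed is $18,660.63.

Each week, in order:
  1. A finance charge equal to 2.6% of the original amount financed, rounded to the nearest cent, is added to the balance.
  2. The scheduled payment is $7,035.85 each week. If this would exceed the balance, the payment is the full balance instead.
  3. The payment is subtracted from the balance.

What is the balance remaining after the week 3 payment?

$0.00

Week 1: opening $18,660.63; interest $485.18 → $19,145.81; payment $7,035.85; balance $12,109.96
Week 2: opening $12,109.96; interest $485.18 → $12,595.14; payment $7,035.85; balance $5,559.29
Week 3: opening $5,559.29; interest $485.18 → $6,044.47; payment $6,044.47; balance $0.00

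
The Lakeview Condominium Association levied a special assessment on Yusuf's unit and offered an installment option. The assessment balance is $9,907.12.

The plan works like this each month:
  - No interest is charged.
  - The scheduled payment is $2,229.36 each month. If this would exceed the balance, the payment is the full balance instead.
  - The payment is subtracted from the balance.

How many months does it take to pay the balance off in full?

5

Month 1: opening $9,907.12; payment $2,229.36; balance $7,677.76
Month 2: opening $7,677.76; payment $2,229.36; balance $5,448.40
Month 3: opening $5,448.40; payment $2,229.36; balance $3,219.04
Month 4: opening $3,219.04; payment $2,229.36; balance $989.68
Month 5: opening $989.68; payment $989.68; balance $0.00
Balance reaches $0.00 in month 5.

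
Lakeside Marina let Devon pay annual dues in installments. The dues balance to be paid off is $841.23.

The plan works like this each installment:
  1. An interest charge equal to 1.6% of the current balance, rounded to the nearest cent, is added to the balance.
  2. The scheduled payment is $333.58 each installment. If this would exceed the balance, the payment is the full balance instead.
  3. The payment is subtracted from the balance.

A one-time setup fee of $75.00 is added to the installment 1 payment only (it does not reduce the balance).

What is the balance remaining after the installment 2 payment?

$195.87

Installment 1: opening $841.23; interest $13.46 → $854.69; payment $333.58 (+ $75.00 fee); balance $521.11
Installment 2: opening $521.11; interest $8.34 → $529.45; payment $333.58; balance $195.87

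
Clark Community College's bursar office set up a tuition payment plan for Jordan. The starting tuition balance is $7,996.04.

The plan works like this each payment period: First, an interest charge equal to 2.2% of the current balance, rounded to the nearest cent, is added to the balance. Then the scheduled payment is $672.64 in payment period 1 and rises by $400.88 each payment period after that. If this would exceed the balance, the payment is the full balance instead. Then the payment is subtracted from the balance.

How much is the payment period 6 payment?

$1,331.38

Payment period 1: opening $7,996.04; interest $175.91 → $8,171.95; payment $672.64; balance $7,499.31
Payment period 2: opening $7,499.31; interest $164.98 → $7,664.29; payment $1,073.52; balance $6,590.77
Payment period 3: opening $6,590.77; interest $145.00 → $6,735.77; payment $1,474.40; balance $5,261.37
Payment period 4: opening $5,261.37; interest $115.75 → $5,377.12; payment $1,875.28; balance $3,501.84
Payment period 5: opening $3,501.84; interest $77.04 → $3,578.88; payment $2,276.16; balance $1,302.72
Payment period 6: opening $1,302.72; interest $28.66 → $1,331.38; payment $1,331.38; balance $0.00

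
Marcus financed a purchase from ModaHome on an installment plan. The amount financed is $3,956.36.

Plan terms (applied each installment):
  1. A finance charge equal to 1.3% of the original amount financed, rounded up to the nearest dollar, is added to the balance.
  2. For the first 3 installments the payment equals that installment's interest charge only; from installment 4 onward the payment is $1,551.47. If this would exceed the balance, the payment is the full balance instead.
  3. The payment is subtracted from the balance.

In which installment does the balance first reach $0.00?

Installment 1: opening $3,956.36; interest $52.00 → $4,008.36; payment $52.00; balance $3,956.36
Installment 2: opening $3,956.36; interest $52.00 → $4,008.36; payment $52.00; balance $3,956.36
Installment 3: opening $3,956.36; interest $52.00 → $4,008.36; payment $52.00; balance $3,956.36
Installment 4: opening $3,956.36; interest $52.00 → $4,008.36; payment $1,551.47; balance $2,456.89
Installment 5: opening $2,456.89; interest $52.00 → $2,508.89; payment $1,551.47; balance $957.42
Installment 6: opening $957.42; interest $52.00 → $1,009.42; payment $1,009.42; balance $0.00
Balance reaches $0.00 in installment 6.

6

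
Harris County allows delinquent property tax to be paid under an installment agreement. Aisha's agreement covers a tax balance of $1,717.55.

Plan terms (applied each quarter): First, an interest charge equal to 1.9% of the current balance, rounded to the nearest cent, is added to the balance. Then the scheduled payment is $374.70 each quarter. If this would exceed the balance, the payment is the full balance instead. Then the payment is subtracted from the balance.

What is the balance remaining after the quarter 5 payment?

Quarter 1: opening $1,717.55; interest $32.63 → $1,750.18; payment $374.70; balance $1,375.48
Quarter 2: opening $1,375.48; interest $26.13 → $1,401.61; payment $374.70; balance $1,026.91
Quarter 3: opening $1,026.91; interest $19.51 → $1,046.42; payment $374.70; balance $671.72
Quarter 4: opening $671.72; interest $12.76 → $684.48; payment $374.70; balance $309.78
Quarter 5: opening $309.78; interest $5.89 → $315.67; payment $315.67; balance $0.00

$0.00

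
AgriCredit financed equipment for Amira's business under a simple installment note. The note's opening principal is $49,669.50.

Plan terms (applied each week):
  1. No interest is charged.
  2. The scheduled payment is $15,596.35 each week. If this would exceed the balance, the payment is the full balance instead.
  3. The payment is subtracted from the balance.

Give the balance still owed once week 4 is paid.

$0.00

Week 1: opening $49,669.50; payment $15,596.35; balance $34,073.15
Week 2: opening $34,073.15; payment $15,596.35; balance $18,476.80
Week 3: opening $18,476.80; payment $15,596.35; balance $2,880.45
Week 4: opening $2,880.45; payment $2,880.45; balance $0.00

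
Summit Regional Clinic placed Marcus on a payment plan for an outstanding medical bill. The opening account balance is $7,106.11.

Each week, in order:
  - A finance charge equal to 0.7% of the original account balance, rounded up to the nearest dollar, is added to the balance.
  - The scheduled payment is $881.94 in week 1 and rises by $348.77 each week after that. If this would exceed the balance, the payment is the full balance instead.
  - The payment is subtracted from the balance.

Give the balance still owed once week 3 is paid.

# | Opening | Interest | Payment | End bal
1 | $7,106.11 | $50.00 | $881.94 | $6,274.17
2 | $6,274.17 | $50.00 | $1,230.71 | $5,093.46
3 | $5,093.46 | $50.00 | $1,579.48 | $3,563.98

$3,563.98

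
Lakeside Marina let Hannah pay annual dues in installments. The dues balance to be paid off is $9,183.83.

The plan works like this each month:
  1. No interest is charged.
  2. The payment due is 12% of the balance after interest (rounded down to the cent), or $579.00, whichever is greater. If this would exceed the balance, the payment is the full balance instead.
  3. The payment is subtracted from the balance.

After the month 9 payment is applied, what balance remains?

$2,528.03

Month 1: opening $9,183.83; payment $1,102.05; balance $8,081.78
Month 2: opening $8,081.78; payment $969.81; balance $7,111.97
Month 3: opening $7,111.97; payment $853.43; balance $6,258.54
Month 4: opening $6,258.54; payment $751.02; balance $5,507.52
Month 5: opening $5,507.52; payment $660.90; balance $4,846.62
Month 6: opening $4,846.62; payment $581.59; balance $4,265.03
Month 7: opening $4,265.03; payment $579.00; balance $3,686.03
Month 8: opening $3,686.03; payment $579.00; balance $3,107.03
Month 9: opening $3,107.03; payment $579.00; balance $2,528.03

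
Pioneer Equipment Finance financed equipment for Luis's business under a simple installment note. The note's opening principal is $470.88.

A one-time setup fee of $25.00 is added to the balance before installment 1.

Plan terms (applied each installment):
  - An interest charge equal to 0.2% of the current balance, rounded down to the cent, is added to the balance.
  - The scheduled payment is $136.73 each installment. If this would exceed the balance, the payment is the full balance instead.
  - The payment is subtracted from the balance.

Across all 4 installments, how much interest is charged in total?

# | Opening | Interest | Payment | End bal
1 | $495.88 | $0.99 | $136.73 | $360.14
2 | $360.14 | $0.72 | $136.73 | $224.13
3 | $224.13 | $0.44 | $136.73 | $87.84
4 | $87.84 | $0.17 | $88.01 | $0.00
Total interest: $0.99 + $0.72 + $0.44 + $0.17 = $2.32

$2.32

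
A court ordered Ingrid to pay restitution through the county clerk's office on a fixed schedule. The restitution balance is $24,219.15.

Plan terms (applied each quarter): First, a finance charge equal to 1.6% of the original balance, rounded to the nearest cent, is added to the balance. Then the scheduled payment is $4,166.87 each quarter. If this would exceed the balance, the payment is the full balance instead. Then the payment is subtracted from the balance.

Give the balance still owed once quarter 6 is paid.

$1,542.99

Quarter 1: $24,219.15 +$387.51 interest = $24,606.66; pay $4,166.87 → $20,439.79
Quarter 2: $20,439.79 +$387.51 interest = $20,827.30; pay $4,166.87 → $16,660.43
Quarter 3: $16,660.43 +$387.51 interest = $17,047.94; pay $4,166.87 → $12,881.07
Quarter 4: $12,881.07 +$387.51 interest = $13,268.58; pay $4,166.87 → $9,101.71
Quarter 5: $9,101.71 +$387.51 interest = $9,489.22; pay $4,166.87 → $5,322.35
Quarter 6: $5,322.35 +$387.51 interest = $5,709.86; pay $4,166.87 → $1,542.99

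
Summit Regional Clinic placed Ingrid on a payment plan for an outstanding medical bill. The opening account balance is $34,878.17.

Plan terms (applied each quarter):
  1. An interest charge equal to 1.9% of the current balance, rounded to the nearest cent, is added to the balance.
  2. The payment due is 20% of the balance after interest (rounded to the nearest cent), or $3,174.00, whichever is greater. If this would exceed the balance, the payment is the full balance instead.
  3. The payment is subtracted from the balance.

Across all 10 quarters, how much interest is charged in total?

# | Opening | Interest | Payment | End bal
1 | $34,878.17 | $662.69 | $7,108.17 | $28,432.69
2 | $28,432.69 | $540.22 | $5,794.58 | $23,178.33
3 | $23,178.33 | $440.39 | $4,723.74 | $18,894.98
4 | $18,894.98 | $359.00 | $3,850.80 | $15,403.18
5 | $15,403.18 | $292.66 | $3,174.00 | $12,521.84
6 | $12,521.84 | $237.91 | $3,174.00 | $9,585.75
7 | $9,585.75 | $182.13 | $3,174.00 | $6,593.88
8 | $6,593.88 | $125.28 | $3,174.00 | $3,545.16
9 | $3,545.16 | $67.36 | $3,174.00 | $438.52
10 | $438.52 | $8.33 | $446.85 | $0.00
Total interest: $662.69 + $540.22 + $440.39 + $359.00 + $292.66 + $237.91 + $182.13 + $125.28 + $67.36 + $8.33 = $2,915.97

$2,915.97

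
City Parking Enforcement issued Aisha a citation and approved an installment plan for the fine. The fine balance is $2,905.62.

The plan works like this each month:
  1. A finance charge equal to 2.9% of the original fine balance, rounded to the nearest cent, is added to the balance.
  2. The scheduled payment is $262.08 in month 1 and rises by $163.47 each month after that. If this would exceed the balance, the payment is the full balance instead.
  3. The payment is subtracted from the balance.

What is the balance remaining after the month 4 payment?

$1,213.52

# | Opening | Interest | Payment | End bal
1 | $2,905.62 | $84.26 | $262.08 | $2,727.80
2 | $2,727.80 | $84.26 | $425.55 | $2,386.51
3 | $2,386.51 | $84.26 | $589.02 | $1,881.75
4 | $1,881.75 | $84.26 | $752.49 | $1,213.52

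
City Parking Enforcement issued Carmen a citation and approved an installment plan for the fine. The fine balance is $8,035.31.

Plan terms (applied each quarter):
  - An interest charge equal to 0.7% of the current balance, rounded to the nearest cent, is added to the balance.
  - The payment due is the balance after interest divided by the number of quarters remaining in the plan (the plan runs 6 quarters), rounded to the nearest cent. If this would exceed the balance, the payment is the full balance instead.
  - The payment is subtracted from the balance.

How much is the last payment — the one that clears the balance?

# | Opening | Interest | Payment | End bal
1 | $8,035.31 | $56.25 | $1,348.59 | $6,742.97
2 | $6,742.97 | $47.20 | $1,358.03 | $5,432.14
3 | $5,432.14 | $38.02 | $1,367.54 | $4,102.62
4 | $4,102.62 | $28.72 | $1,377.11 | $2,754.23
5 | $2,754.23 | $19.28 | $1,386.76 | $1,386.75
6 | $1,386.75 | $9.71 | $1,396.46 | $0.00

$1,396.46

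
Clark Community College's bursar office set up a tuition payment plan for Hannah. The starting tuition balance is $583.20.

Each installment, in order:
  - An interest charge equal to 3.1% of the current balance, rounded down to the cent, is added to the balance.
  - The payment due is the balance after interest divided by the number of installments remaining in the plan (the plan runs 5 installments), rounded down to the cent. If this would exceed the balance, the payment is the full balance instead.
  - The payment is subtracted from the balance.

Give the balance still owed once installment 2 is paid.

$371.95

# | Opening | Interest | Payment | End bal
1 | $583.20 | $18.07 | $120.25 | $481.02
2 | $481.02 | $14.91 | $123.98 | $371.95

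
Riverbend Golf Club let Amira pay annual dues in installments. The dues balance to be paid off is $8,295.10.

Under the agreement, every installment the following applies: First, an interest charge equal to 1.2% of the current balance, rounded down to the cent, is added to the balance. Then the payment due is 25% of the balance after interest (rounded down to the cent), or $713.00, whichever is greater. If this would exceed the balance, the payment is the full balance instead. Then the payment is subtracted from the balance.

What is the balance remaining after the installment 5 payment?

# | Opening | Interest | Payment | End bal
1 | $8,295.10 | $99.54 | $2,098.66 | $6,295.98
2 | $6,295.98 | $75.55 | $1,592.88 | $4,778.65
3 | $4,778.65 | $57.34 | $1,208.99 | $3,627.00
4 | $3,627.00 | $43.52 | $917.63 | $2,752.89
5 | $2,752.89 | $33.03 | $713.00 | $2,072.92

$2,072.92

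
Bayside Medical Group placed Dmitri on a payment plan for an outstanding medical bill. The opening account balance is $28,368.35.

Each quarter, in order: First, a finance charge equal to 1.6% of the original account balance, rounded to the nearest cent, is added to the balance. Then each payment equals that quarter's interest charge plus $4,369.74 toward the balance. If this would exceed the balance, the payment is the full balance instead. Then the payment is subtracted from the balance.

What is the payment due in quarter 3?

$4,823.63

Quarter 1: opening $28,368.35; interest $453.89 → $28,822.24; payment $4,823.63; balance $23,998.61
Quarter 2: opening $23,998.61; interest $453.89 → $24,452.50; payment $4,823.63; balance $19,628.87
Quarter 3: opening $19,628.87; interest $453.89 → $20,082.76; payment $4,823.63; balance $15,259.13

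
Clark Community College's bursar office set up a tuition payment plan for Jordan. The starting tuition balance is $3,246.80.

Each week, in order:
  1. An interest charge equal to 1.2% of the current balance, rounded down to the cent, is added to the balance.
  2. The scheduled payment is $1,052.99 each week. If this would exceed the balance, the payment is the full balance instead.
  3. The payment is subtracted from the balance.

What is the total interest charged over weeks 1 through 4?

$82.23

Week 1: opening $3,246.80; interest $38.96 → $3,285.76; payment $1,052.99; balance $2,232.77
Week 2: opening $2,232.77; interest $26.79 → $2,259.56; payment $1,052.99; balance $1,206.57
Week 3: opening $1,206.57; interest $14.47 → $1,221.04; payment $1,052.99; balance $168.05
Week 4: opening $168.05; interest $2.01 → $170.06; payment $170.06; balance $0.00
Total interest: $38.96 + $26.79 + $14.47 + $2.01 = $82.23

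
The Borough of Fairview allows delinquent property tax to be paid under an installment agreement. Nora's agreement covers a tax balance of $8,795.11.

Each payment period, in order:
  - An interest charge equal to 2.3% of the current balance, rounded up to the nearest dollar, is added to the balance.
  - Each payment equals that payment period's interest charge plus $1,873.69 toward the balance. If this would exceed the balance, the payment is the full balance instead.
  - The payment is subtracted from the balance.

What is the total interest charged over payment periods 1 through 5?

$584.00

# | Opening | Interest | Payment | End bal
1 | $8,795.11 | $203.00 | $2,076.69 | $6,921.42
2 | $6,921.42 | $160.00 | $2,033.69 | $5,047.73
3 | $5,047.73 | $117.00 | $1,990.69 | $3,174.04
4 | $3,174.04 | $74.00 | $1,947.69 | $1,300.35
5 | $1,300.35 | $30.00 | $1,330.35 | $0.00
Total interest: $203.00 + $160.00 + $117.00 + $74.00 + $30.00 = $584.00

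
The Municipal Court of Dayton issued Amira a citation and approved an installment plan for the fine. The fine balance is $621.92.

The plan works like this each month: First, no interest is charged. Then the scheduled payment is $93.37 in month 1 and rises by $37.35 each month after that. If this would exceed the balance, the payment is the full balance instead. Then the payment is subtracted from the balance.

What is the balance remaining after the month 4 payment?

Month 1: $621.92 − $93.37 → $528.55
Month 2: $528.55 − $130.72 → $397.83
Month 3: $397.83 − $168.07 → $229.76
Month 4: $229.76 − $205.42 → $24.34

$24.34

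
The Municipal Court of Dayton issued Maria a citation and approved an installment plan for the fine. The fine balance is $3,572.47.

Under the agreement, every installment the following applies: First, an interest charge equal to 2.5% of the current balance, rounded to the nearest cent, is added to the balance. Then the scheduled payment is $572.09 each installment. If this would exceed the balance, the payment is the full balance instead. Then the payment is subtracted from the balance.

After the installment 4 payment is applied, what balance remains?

$1,567.72

# | Opening | Interest | Payment | End bal
1 | $3,572.47 | $89.31 | $572.09 | $3,089.69
2 | $3,089.69 | $77.24 | $572.09 | $2,594.84
3 | $2,594.84 | $64.87 | $572.09 | $2,087.62
4 | $2,087.62 | $52.19 | $572.09 | $1,567.72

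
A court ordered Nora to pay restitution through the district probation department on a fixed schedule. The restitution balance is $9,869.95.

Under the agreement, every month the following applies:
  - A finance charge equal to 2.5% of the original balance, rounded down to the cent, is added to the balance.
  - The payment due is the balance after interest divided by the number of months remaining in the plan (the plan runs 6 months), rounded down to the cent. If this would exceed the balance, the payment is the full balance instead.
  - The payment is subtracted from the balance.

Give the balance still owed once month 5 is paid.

$2,002.77

Month 1: opening $9,869.95; interest $246.74 → $10,116.69; payment $1,686.11; balance $8,430.58
Month 2: opening $8,430.58; interest $246.74 → $8,677.32; payment $1,735.46; balance $6,941.86
Month 3: opening $6,941.86; interest $246.74 → $7,188.60; payment $1,797.15; balance $5,391.45
Month 4: opening $5,391.45; interest $246.74 → $5,638.19; payment $1,879.39; balance $3,758.80
Month 5: opening $3,758.80; interest $246.74 → $4,005.54; payment $2,002.77; balance $2,002.77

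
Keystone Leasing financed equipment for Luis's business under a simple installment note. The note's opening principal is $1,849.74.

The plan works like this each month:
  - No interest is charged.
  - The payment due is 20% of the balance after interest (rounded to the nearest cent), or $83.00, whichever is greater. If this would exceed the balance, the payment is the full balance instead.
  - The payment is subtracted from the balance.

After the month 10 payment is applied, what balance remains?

# | Opening | Payment | End bal
1 | $1,849.74 | $369.95 | $1,479.79
2 | $1,479.79 | $295.96 | $1,183.83
3 | $1,183.83 | $236.77 | $947.06
4 | $947.06 | $189.41 | $757.65
5 | $757.65 | $151.53 | $606.12
6 | $606.12 | $121.22 | $484.90
7 | $484.90 | $96.98 | $387.92
8 | $387.92 | $83.00 | $304.92
9 | $304.92 | $83.00 | $221.92
10 | $221.92 | $83.00 | $138.92

$138.92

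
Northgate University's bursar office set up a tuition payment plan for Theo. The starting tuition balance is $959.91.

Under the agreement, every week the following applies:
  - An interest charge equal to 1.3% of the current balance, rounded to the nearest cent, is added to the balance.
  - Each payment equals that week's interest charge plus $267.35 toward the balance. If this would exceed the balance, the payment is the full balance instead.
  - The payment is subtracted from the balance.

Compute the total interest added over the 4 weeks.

Week 1: opening $959.91; interest $12.48 → $972.39; payment $279.83; balance $692.56
Week 2: opening $692.56; interest $9.00 → $701.56; payment $276.35; balance $425.21
Week 3: opening $425.21; interest $5.53 → $430.74; payment $272.88; balance $157.86
Week 4: opening $157.86; interest $2.05 → $159.91; payment $159.91; balance $0.00
Total interest: $12.48 + $9.00 + $5.53 + $2.05 = $29.06

$29.06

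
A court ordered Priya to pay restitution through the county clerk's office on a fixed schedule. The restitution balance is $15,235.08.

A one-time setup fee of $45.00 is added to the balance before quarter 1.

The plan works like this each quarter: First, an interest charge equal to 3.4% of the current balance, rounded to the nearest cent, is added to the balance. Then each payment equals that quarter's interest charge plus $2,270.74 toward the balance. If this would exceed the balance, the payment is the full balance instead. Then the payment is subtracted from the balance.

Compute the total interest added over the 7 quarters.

# | Opening | Interest | Payment | End bal
1 | $15,280.08 | $519.52 | $2,790.26 | $13,009.34
2 | $13,009.34 | $442.32 | $2,713.06 | $10,738.60
3 | $10,738.60 | $365.11 | $2,635.85 | $8,467.86
4 | $8,467.86 | $287.91 | $2,558.65 | $6,197.12
5 | $6,197.12 | $210.70 | $2,481.44 | $3,926.38
6 | $3,926.38 | $133.50 | $2,404.24 | $1,655.64
7 | $1,655.64 | $56.29 | $1,711.93 | $0.00
Total interest: $519.52 + $442.32 + $365.11 + $287.91 + $210.70 + $133.50 + $56.29 = $2,015.35

$2,015.35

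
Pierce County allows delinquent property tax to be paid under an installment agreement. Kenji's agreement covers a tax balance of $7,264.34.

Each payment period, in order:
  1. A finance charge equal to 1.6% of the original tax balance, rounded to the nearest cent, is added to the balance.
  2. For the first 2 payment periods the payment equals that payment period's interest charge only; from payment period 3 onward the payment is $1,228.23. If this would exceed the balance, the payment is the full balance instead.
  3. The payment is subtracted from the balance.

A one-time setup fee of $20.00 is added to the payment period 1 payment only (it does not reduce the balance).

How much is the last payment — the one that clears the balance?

Payment period 1: opening $7,264.34; interest $116.23 → $7,380.57; payment $116.23 (+ $20.00 fee); balance $7,264.34
Payment period 2: opening $7,264.34; interest $116.23 → $7,380.57; payment $116.23; balance $7,264.34
Payment period 3: opening $7,264.34; interest $116.23 → $7,380.57; payment $1,228.23; balance $6,152.34
Payment period 4: opening $6,152.34; interest $116.23 → $6,268.57; payment $1,228.23; balance $5,040.34
Payment period 5: opening $5,040.34; interest $116.23 → $5,156.57; payment $1,228.23; balance $3,928.34
Payment period 6: opening $3,928.34; interest $116.23 → $4,044.57; payment $1,228.23; balance $2,816.34
Payment period 7: opening $2,816.34; interest $116.23 → $2,932.57; payment $1,228.23; balance $1,704.34
Payment period 8: opening $1,704.34; interest $116.23 → $1,820.57; payment $1,228.23; balance $592.34
Payment period 9: opening $592.34; interest $116.23 → $708.57; payment $708.57; balance $0.00

$708.57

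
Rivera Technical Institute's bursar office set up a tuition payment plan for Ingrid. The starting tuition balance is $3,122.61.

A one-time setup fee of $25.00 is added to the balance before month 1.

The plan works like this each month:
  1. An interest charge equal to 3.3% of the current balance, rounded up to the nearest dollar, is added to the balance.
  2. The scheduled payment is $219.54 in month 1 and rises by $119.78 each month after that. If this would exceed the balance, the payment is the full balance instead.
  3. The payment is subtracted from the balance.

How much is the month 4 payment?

Month 1: opening $3,147.61; interest $104.00 → $3,251.61; payment $219.54; balance $3,032.07
Month 2: opening $3,032.07; interest $101.00 → $3,133.07; payment $339.32; balance $2,793.75
Month 3: opening $2,793.75; interest $93.00 → $2,886.75; payment $459.10; balance $2,427.65
Month 4: opening $2,427.65; interest $81.00 → $2,508.65; payment $578.88; balance $1,929.77

$578.88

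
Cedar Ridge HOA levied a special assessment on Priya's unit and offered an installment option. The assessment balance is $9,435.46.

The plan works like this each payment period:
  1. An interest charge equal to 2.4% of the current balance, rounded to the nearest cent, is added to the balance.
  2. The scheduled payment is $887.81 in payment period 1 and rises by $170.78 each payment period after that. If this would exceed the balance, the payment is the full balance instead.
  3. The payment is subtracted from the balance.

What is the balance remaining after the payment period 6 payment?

$2,576.30

Payment period 1: opening $9,435.46; interest $226.45 → $9,661.91; payment $887.81; balance $8,774.10
Payment period 2: opening $8,774.10; interest $210.58 → $8,984.68; payment $1,058.59; balance $7,926.09
Payment period 3: opening $7,926.09; interest $190.23 → $8,116.32; payment $1,229.37; balance $6,886.95
Payment period 4: opening $6,886.95; interest $165.29 → $7,052.24; payment $1,400.15; balance $5,652.09
Payment period 5: opening $5,652.09; interest $135.65 → $5,787.74; payment $1,570.93; balance $4,216.81
Payment period 6: opening $4,216.81; interest $101.20 → $4,318.01; payment $1,741.71; balance $2,576.30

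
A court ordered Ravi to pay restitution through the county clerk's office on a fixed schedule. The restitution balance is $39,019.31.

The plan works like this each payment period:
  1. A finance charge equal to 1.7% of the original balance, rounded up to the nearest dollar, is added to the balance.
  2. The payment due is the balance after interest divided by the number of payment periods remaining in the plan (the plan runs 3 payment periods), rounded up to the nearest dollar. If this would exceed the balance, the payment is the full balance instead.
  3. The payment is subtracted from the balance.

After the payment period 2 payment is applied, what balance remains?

$13,559.31

Payment period 1: opening $39,019.31; interest $664.00 → $39,683.31; payment $13,228.00; balance $26,455.31
Payment period 2: opening $26,455.31; interest $664.00 → $27,119.31; payment $13,560.00; balance $13,559.31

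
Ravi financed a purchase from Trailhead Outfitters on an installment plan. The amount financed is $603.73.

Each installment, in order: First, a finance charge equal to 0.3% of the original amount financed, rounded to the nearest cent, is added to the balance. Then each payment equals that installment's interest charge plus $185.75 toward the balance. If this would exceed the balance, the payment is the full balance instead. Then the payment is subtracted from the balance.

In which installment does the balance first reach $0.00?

Installment 1: $603.73 +$1.81 interest = $605.54; pay $187.56 → $417.98
Installment 2: $417.98 +$1.81 interest = $419.79; pay $187.56 → $232.23
Installment 3: $232.23 +$1.81 interest = $234.04; pay $187.56 → $46.48
Installment 4: $46.48 +$1.81 interest = $48.29; pay $48.29 → $0.00
Balance reaches $0.00 in installment 4.

4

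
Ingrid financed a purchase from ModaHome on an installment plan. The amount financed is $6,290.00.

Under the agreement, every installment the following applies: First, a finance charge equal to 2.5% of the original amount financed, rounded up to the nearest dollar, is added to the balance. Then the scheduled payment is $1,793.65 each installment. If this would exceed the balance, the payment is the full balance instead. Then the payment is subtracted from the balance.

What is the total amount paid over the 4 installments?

# | Opening | Interest | Payment | End bal
1 | $6,290.00 | $158.00 | $1,793.65 | $4,654.35
2 | $4,654.35 | $158.00 | $1,793.65 | $3,018.70
3 | $3,018.70 | $158.00 | $1,793.65 | $1,383.05
4 | $1,383.05 | $158.00 | $1,541.05 | $0.00
Total paid: $6,922.00

$6,922.00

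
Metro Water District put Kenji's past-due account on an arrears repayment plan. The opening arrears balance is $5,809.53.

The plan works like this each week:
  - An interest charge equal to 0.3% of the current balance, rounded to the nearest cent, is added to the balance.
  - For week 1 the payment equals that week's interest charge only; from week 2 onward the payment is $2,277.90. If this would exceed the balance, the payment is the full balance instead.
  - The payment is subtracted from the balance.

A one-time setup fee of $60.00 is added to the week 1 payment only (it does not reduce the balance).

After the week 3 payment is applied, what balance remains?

$1,281.81

# | Opening | Interest | Payment | Fee | End bal
1 | $5,809.53 | $17.43 | $17.43 | $60.00 | $5,809.53
2 | $5,809.53 | $17.43 | $2,277.90 | — | $3,549.06
3 | $3,549.06 | $10.65 | $2,277.90 | — | $1,281.81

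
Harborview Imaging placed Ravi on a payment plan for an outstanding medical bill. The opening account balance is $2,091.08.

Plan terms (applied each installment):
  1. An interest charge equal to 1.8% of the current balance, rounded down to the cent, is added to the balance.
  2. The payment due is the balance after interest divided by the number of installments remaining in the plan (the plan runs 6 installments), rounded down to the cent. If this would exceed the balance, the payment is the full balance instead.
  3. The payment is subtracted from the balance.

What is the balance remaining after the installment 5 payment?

Installment 1: $2,091.08 +$37.63 interest = $2,128.71; pay $354.78 → $1,773.93
Installment 2: $1,773.93 +$31.93 interest = $1,805.86; pay $361.17 → $1,444.69
Installment 3: $1,444.69 +$26.00 interest = $1,470.69; pay $367.67 → $1,103.02
Installment 4: $1,103.02 +$19.85 interest = $1,122.87; pay $374.29 → $748.58
Installment 5: $748.58 +$13.47 interest = $762.05; pay $381.02 → $381.03

$381.03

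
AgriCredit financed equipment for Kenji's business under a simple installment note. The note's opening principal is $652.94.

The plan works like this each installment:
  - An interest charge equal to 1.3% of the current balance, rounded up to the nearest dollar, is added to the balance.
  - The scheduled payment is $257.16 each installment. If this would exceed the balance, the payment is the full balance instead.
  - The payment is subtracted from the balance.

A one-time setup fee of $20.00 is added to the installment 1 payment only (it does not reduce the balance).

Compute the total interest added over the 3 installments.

$17.00

Installment 1: opening $652.94; interest $9.00 → $661.94; payment $257.16 (+ $20.00 fee); balance $404.78
Installment 2: opening $404.78; interest $6.00 → $410.78; payment $257.16; balance $153.62
Installment 3: opening $153.62; interest $2.00 → $155.62; payment $155.62; balance $0.00
Total interest: $9.00 + $6.00 + $2.00 = $17.00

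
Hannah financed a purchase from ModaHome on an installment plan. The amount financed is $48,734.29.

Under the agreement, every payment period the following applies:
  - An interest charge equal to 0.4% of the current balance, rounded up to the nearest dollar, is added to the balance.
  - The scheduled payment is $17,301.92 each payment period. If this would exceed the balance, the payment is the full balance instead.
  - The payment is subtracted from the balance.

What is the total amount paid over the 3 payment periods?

$49,114.29

Payment period 1: opening $48,734.29; interest $195.00 → $48,929.29; payment $17,301.92; balance $31,627.37
Payment period 2: opening $31,627.37; interest $127.00 → $31,754.37; payment $17,301.92; balance $14,452.45
Payment period 3: opening $14,452.45; interest $58.00 → $14,510.45; payment $14,510.45; balance $0.00
Total paid: $49,114.29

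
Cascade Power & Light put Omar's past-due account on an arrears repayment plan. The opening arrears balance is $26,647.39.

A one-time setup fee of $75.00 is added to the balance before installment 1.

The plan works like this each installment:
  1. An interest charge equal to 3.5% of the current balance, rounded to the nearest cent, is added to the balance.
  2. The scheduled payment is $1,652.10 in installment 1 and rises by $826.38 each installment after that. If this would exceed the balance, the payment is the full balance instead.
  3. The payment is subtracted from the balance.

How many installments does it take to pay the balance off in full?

Installment 1: $26,722.39 +$935.28 interest = $27,657.67; pay $1,652.10 → $26,005.57
Installment 2: $26,005.57 +$910.19 interest = $26,915.76; pay $2,478.48 → $24,437.28
Installment 3: $24,437.28 +$855.30 interest = $25,292.58; pay $3,304.86 → $21,987.72
Installment 4: $21,987.72 +$769.57 interest = $22,757.29; pay $4,131.24 → $18,626.05
Installment 5: $18,626.05 +$651.91 interest = $19,277.96; pay $4,957.62 → $14,320.34
Installment 6: $14,320.34 +$501.21 interest = $14,821.55; pay $5,784.00 → $9,037.55
Installment 7: $9,037.55 +$316.31 interest = $9,353.86; pay $6,610.38 → $2,743.48
Installment 8: $2,743.48 +$96.02 interest = $2,839.50; pay $2,839.50 → $0.00
Balance reaches $0.00 in installment 8.

8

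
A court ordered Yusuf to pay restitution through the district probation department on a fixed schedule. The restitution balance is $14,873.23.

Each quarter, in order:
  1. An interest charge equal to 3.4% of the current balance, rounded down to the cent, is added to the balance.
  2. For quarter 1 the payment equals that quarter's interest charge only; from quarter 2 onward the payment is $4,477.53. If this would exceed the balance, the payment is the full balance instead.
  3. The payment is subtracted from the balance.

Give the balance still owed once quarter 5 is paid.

$0.00

# | Opening | Interest | Payment | End bal
1 | $14,873.23 | $505.68 | $505.68 | $14,873.23
2 | $14,873.23 | $505.68 | $4,477.53 | $10,901.38
3 | $10,901.38 | $370.64 | $4,477.53 | $6,794.49
4 | $6,794.49 | $231.01 | $4,477.53 | $2,547.97
5 | $2,547.97 | $86.63 | $2,634.60 | $0.00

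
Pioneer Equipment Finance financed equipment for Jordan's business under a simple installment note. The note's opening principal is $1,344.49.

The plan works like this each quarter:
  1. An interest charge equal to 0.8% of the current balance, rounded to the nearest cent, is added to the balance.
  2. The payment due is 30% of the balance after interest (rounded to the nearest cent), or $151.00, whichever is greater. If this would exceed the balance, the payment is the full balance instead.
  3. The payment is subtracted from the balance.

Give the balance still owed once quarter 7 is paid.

$0.00

Quarter 1: opening $1,344.49; interest $10.76 → $1,355.25; payment $406.58; balance $948.67
Quarter 2: opening $948.67; interest $7.59 → $956.26; payment $286.88; balance $669.38
Quarter 3: opening $669.38; interest $5.36 → $674.74; payment $202.42; balance $472.32
Quarter 4: opening $472.32; interest $3.78 → $476.10; payment $151.00; balance $325.10
Quarter 5: opening $325.10; interest $2.60 → $327.70; payment $151.00; balance $176.70
Quarter 6: opening $176.70; interest $1.41 → $178.11; payment $151.00; balance $27.11
Quarter 7: opening $27.11; interest $0.22 → $27.33; payment $27.33; balance $0.00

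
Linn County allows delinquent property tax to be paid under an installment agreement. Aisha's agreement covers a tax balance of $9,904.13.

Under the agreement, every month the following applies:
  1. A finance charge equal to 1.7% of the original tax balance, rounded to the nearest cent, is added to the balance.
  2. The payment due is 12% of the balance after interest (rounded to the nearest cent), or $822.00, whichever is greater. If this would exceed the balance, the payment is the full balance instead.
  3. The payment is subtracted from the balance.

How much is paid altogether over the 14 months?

$12,261.31

Month 1: opening $9,904.13; interest $168.37 → $10,072.50; payment $1,208.70; balance $8,863.80
Month 2: opening $8,863.80; interest $168.37 → $9,032.17; payment $1,083.86; balance $7,948.31
Month 3: opening $7,948.31; interest $168.37 → $8,116.68; payment $974.00; balance $7,142.68
Month 4: opening $7,142.68; interest $168.37 → $7,311.05; payment $877.33; balance $6,433.72
Month 5: opening $6,433.72; interest $168.37 → $6,602.09; payment $822.00; balance $5,780.09
Month 6: opening $5,780.09; interest $168.37 → $5,948.46; payment $822.00; balance $5,126.46
Month 7: opening $5,126.46; interest $168.37 → $5,294.83; payment $822.00; balance $4,472.83
Month 8: opening $4,472.83; interest $168.37 → $4,641.20; payment $822.00; balance $3,819.20
Month 9: opening $3,819.20; interest $168.37 → $3,987.57; payment $822.00; balance $3,165.57
Month 10: opening $3,165.57; interest $168.37 → $3,333.94; payment $822.00; balance $2,511.94
Month 11: opening $2,511.94; interest $168.37 → $2,680.31; payment $822.00; balance $1,858.31
Month 12: opening $1,858.31; interest $168.37 → $2,026.68; payment $822.00; balance $1,204.68
Month 13: opening $1,204.68; interest $168.37 → $1,373.05; payment $822.00; balance $551.05
Month 14: opening $551.05; interest $168.37 → $719.42; payment $719.42; balance $0.00
Total paid: $12,261.31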